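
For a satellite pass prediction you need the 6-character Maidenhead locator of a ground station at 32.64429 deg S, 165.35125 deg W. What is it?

AF77hi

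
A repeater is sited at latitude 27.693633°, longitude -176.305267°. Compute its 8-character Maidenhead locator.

AL17uq36

Shift to the Maidenhead origin (180°W, 90°S): lon 3.69473, lat 117.69363.
Field: 3.69473/20 → 0 → A, 117.69363/10 → 11 → L; chars AL.
Square: 3.69473/2 → 1, 7.69363/1 → 7; chars 17.
Subsquare: 1.69473/0.0833333 → 20 → u, 0.69363/0.0416667 → 16 → q; chars uq.
Extended square: 0.02807/0.00833333 → 3, 0.02697/0.00416667 → 6; chars 36.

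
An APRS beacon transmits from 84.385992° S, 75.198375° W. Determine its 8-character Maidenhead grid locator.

FA25jo67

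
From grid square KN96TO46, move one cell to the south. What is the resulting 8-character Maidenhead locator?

Latitude extended square 6; −1 → 5.
The longitude characters are unchanged.

KN96to45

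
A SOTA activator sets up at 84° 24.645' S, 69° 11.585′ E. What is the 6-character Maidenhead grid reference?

MA45oo

Shift to the Maidenhead origin (180°W, 90°S): lon 249.1931, lat 5.5893.
Field: 249.1931/20 → 12 → M, 5.5893/10 → 0 → A; chars MA.
Square: 9.1931/2 → 4, 5.5893/1 → 5; chars 45.
Subsquare: 1.1931/0.0833333 → 14 → o, 0.5893/0.0416667 → 14 → o; chars oo.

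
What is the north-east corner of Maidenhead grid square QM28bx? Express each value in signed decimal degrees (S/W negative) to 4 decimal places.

Field Q=16, M=12: +16·20° lon, +12·10° lat → SW at lon 140°, lat 30°.
Square 2, 8: +2·2° lon, +8·1° lat → SW at lon 144°, lat 38°.
Subsquare b=1, x=23: +1·0.0833333° lon, +23·0.0416667° lat → SW at lon 144.083°, lat 38.9583°.
Cell spans 0.0833333° lon × 0.0416667° lat. NE corner is SW corner plus one full cell.
latitude 39.0000, longitude 144.1667.

39.0000, 144.1667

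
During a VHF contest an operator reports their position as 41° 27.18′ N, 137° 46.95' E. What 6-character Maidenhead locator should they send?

Offset from 180°W / 90°S: lon 317.7825°, lat 131.4530°.
Field (20°×10°, letters A–R): lon ⌊317.7825/20⌋ = 15 → P; lat ⌊131.4530/10⌋ = 13 → N.
Square (2°×1°, digits 0–9): lon ⌊17.7825/2⌋ = 8; lat ⌊1.4530/1⌋ = 1.
Subsquare (5′×2.5′, letters a–x): lon ⌊1.7825/0.0833333⌋ = 21 → v; lat ⌊0.4530/0.0416667⌋ = 10 → k.

PN81vk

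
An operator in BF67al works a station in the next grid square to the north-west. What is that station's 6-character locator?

Longitude subsquare a = 0; −1 → -1, wraps to 23 = x, carry into square.
Longitude square 6; −1 → 5.
Latitude subsquare l = 11; +1 → 12 = m.

BF57xm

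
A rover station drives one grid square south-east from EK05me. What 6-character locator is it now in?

EK05nd

Longitude subsquare m = 12; +1 → 13 = n.
Latitude subsquare e = 4; −1 → 3 = d.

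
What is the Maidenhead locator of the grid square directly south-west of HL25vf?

Longitude subsquare v = 21; −1 → 20 = u.
Latitude subsquare f = 5; −1 → 4 = e.

HL25ue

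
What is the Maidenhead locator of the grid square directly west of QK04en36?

QK04en26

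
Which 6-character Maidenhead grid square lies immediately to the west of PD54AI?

PD44xi

Longitude subsquare a = 0; −1 → -1, wraps to 23 = x, carry into square.
Longitude square 5; −1 → 4.
The latitude characters are unchanged.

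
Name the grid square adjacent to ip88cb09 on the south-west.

IP88bb98

Longitude extended square 0; −1 → -1, wraps to 9, carry into subsquare.
Longitude subsquare c = 2; −1 → 1 = b.
Latitude extended square 9; −1 → 8.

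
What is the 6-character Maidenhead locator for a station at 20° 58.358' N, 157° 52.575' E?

Offset from 180°W / 90°S: lon 337.8763°, lat 110.9726°.
Field: lon ⌊337.8763/20⌋ = 16 → Q; lat ⌊110.9726/10⌋ = 11 → L.
Square: lon ⌊17.8763/2⌋ = 8; lat ⌊0.9726/1⌋ = 0.
Subsquare: lon ⌊1.8763/0.0833333⌋ = 22 → w; lat ⌊0.9726/0.0416667⌋ = 23 → x.

QL80wx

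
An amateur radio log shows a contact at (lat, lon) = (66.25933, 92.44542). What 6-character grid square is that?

Add 180° to longitude and 90° to latitude: 272.4454, 156.2593.
Field (20°×10°, letters A–R): lon ⌊272.4454/20⌋ = 13 → N; lat ⌊156.2593/10⌋ = 15 → P.
Square (2°×1°, digits 0–9): lon ⌊12.4454/2⌋ = 6; lat ⌊6.2593/1⌋ = 6.
Subsquare (5′×2.5′, letters a–x): lon ⌊0.4454/0.0833333⌋ = 5 → f; lat ⌊0.2593/0.0416667⌋ = 6 → g.

NP66fg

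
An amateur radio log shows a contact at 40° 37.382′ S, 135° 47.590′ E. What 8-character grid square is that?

PE79vj50

Add 180° to longitude and 90° to latitude: 315.79317, 49.37697.
Field: lon ⌊315.79317/20⌋ = 15 → P; lat ⌊49.37697/10⌋ = 4 → E.
Square: lon ⌊15.79317/2⌋ = 7; lat ⌊9.37697/1⌋ = 9.
Subsquare: lon ⌊1.79317/0.0833333⌋ = 21 → v; lat ⌊0.37697/0.0416667⌋ = 9 → j.
Extended square: lon ⌊0.04317/0.00833333⌋ = 5; lat ⌊0.00197/0.00416667⌋ = 0.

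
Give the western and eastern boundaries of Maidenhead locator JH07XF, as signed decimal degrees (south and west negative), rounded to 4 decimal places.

1.9167, 2.0000

Field J=9, H=7: +9·20° lon, +7·10° lat → SW at lon 0°, lat -20°.
Square 0, 7: +0·2° lon, +7·1° lat → SW at lon 0°, lat -13°.
Subsquare x=23, f=5: +23·0.0833333° lon, +5·0.0416667° lat → SW at lon 1.91667°, lat -12.7917°.
Cell spans 0.0833333° lon × 0.0416667° lat.
west 1.9167, east 2.0000.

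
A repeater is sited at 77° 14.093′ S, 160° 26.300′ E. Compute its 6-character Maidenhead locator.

RB02fs

Offset from 180°W / 90°S: lon 340.4383°, lat 12.7651°.
Field: 340.4383/20 → 17 → R, 12.7651/10 → 1 → B; chars RB.
Square: 0.4383/2 → 0, 2.7651/1 → 2; chars 02.
Subsquare: 0.4383/0.0833333 → 5 → f, 0.7651/0.0416667 → 18 → s; chars fs.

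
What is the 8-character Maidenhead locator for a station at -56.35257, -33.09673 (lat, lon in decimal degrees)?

Add 180° to longitude and 90° to latitude: 146.90327, 33.64743.
Field: lon ⌊146.90327/20⌋ = 7 → H; lat ⌊33.64743/10⌋ = 3 → D.
Square: lon ⌊6.90327/2⌋ = 3; lat ⌊3.64743/1⌋ = 3.
Subsquare: lon ⌊0.90327/0.0833333⌋ = 10 → k; lat ⌊0.64743/0.0416667⌋ = 15 → p.
Extended square: lon ⌊0.06994/0.00833333⌋ = 8; lat ⌊0.02243/0.00416667⌋ = 5.

HD33kp85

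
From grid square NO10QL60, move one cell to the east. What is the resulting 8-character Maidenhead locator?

NO10ql70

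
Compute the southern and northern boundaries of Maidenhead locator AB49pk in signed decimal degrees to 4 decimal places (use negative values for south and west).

-70.5833, -70.5417

Field A=0, B=1: +0·20° lon, +1·10° lat → SW at lon -180°, lat -80°.
Square 4, 9: +4·2° lon, +9·1° lat → SW at lon -172°, lat -71°.
Subsquare p=15, k=10: +15·0.0833333° lon, +10·0.0416667° lat → SW at lon -170.75°, lat -70.5833°.
Cell spans 0.0833333° lon × 0.0416667° lat.
south -70.5833, north -70.5417.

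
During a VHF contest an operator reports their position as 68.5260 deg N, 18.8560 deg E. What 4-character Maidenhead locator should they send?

JP98

Offset from 180°W / 90°S: lon 198.86°, lat 158.53°.
Field: 198.86/20 → 9 → J, 158.53/10 → 15 → P; chars JP.
Square: 18.86/2 → 9, 8.53/1 → 8; chars 98.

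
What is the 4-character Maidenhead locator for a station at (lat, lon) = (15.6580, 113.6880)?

OK65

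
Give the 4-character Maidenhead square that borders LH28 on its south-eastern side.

Longitude square 2; +1 → 3.
Latitude square 8; −1 → 7.

LH37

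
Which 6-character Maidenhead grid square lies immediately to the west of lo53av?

Longitude subsquare a = 0; −1 → -1, wraps to 23 = x, carry into square.
Longitude square 5; −1 → 4.
The latitude characters are unchanged.

LO43xv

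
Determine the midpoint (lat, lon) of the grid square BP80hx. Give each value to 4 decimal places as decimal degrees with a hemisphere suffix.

60.9792° N, 143.3750° W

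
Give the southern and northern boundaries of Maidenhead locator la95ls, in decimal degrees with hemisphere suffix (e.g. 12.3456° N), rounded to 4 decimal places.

84.2500° S, 84.2083° S

Field L=11, A=0: +11·20° lon, +0·10° lat → SW at lon 40°, lat -90°.
Square 9, 5: +9·2° lon, +5·1° lat → SW at lon 58°, lat -85°.
Subsquare l=11, s=18: +11·0.0833333° lon, +18·0.0416667° lat → SW at lon 58.9167°, lat -84.25°.
Cell spans 0.0833333° lon × 0.0416667° lat.
south 84.2500° S, north 84.2083° S.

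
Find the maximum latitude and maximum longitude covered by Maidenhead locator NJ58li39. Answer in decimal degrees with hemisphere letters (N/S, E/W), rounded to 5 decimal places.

8.37500° N, 90.95000° E

Field N=13, J=9: +13·20° lon, +9·10° lat → SW at lon 80°, lat 0°.
Square 5, 8: +5·2° lon, +8·1° lat → SW at lon 90°, lat 8°.
Subsquare l=11, i=8: +11·0.0833333° lon, +8·0.0416667° lat → SW at lon 90.9167°, lat 8.33333°.
Extended square 3, 9: +3·0.00833333° lon, +9·0.00416667° lat → SW at lon 90.9417°, lat 8.37083°.
Cell spans 0.00833333° lon × 0.00416667° lat. NE corner is SW corner plus one full cell.
latitude 8.37500° N, longitude 90.95000° E.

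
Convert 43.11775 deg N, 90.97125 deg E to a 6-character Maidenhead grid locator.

NN53lc

Add 180° to longitude and 90° to latitude: 270.9712, 133.1178.
Field: lon ⌊270.9712/20⌋ = 13 → N; lat ⌊133.1178/10⌋ = 13 → N.
Square: lon ⌊10.9712/2⌋ = 5; lat ⌊3.1178/1⌋ = 3.
Subsquare: lon ⌊0.9712/0.0833333⌋ = 11 → l; lat ⌊0.1178/0.0416667⌋ = 2 → c.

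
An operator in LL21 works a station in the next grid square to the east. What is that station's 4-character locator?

Longitude square 2; +1 → 3.
The latitude characters are unchanged.

LL31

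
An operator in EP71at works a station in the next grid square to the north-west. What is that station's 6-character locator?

EP61xu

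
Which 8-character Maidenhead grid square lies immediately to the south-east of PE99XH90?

Longitude extended square 9; +1 → 10, wraps to 0, carry into subsquare.
Longitude subsquare x = 23; +1 → 24, wraps to 0 = a, carry into square.
Longitude square 9; +1 → 10, wraps to 0, carry into field.
Longitude field P = 15; +1 → 16 = Q.
Latitude extended square 0; −1 → -1, wraps to 9, carry into subsquare.
Latitude subsquare h = 7; −1 → 6 = g.

QE09ag09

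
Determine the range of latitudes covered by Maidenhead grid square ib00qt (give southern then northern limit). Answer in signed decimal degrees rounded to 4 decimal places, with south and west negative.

Field I=8, B=1: +8·20° lon, +1·10° lat → SW at lon -20°, lat -80°.
Square 0, 0: +0·2° lon, +0·1° lat → SW at lon -20°, lat -80°.
Subsquare q=16, t=19: +16·0.0833333° lon, +19·0.0416667° lat → SW at lon -18.6667°, lat -79.2083°.
Cell spans 0.0833333° lon × 0.0416667° lat.
south -79.2083, north -79.1667.

-79.2083, -79.1667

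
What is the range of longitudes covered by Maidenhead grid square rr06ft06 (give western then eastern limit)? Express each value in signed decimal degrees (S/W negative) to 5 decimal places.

160.41667, 160.42500

Field R=17, R=17: +17·20° lon, +17·10° lat → SW at lon 160°, lat 80°.
Square 0, 6: +0·2° lon, +6·1° lat → SW at lon 160°, lat 86°.
Subsquare f=5, t=19: +5·0.0833333° lon, +19·0.0416667° lat → SW at lon 160.417°, lat 86.7917°.
Extended square 0, 6: +0·0.00833333° lon, +6·0.00416667° lat → SW at lon 160.417°, lat 86.8167°.
Cell spans 0.00833333° lon × 0.00416667° lat.
west 160.41667, east 160.42500.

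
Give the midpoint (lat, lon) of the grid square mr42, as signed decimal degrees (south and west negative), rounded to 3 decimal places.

Field M=12, R=17: +12·20° lon, +17·10° lat → SW at lon 60°, lat 80°.
Square 4, 2: +4·2° lon, +2·1° lat → SW at lon 68°, lat 82°.
Cell spans 2° lon × 1° lat. Centre is SW corner plus half of each.
latitude 82.500, longitude 69.000.

82.500, 69.000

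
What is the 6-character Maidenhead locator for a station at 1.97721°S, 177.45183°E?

RI88ra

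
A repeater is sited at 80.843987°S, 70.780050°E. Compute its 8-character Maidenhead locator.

MA59jd37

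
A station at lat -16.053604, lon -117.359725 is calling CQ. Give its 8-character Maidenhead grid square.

DH13hw67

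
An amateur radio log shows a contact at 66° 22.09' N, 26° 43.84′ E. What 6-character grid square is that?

KP36ii

Shift to the Maidenhead origin (180°W, 90°S): lon 206.7307, lat 156.3682.
Field (20°×10°, letters A–R): 206.7307/20 → 10 → K, 156.3682/10 → 15 → P; chars KP.
Square (2°×1°, digits 0–9): 6.7307/2 → 3, 6.3682/1 → 6; chars 36.
Subsquare (5′×2.5′, letters a–x): 0.7307/0.0833333 → 8 → i, 0.3682/0.0416667 → 8 → i; chars ii.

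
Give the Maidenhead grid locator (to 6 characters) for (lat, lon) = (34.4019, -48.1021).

GM54wj

Offset from 180°W / 90°S: lon 131.8979°, lat 124.4019°.
Field: 131.8979/20 → 6 → G, 124.4019/10 → 12 → M; chars GM.
Square: 11.8979/2 → 5, 4.4019/1 → 4; chars 54.
Subsquare: 1.8979/0.0833333 → 22 → w, 0.4019/0.0416667 → 9 → j; chars wj.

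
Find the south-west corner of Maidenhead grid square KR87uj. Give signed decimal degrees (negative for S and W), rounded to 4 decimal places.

Field K=10, R=17: +10·20° lon, +17·10° lat → SW at lon 20°, lat 80°.
Square 8, 7: +8·2° lon, +7·1° lat → SW at lon 36°, lat 87°.
Subsquare u=20, j=9: +20·0.0833333° lon, +9·0.0416667° lat → SW at lon 37.6667°, lat 87.375°.
latitude 87.3750, longitude 37.6667.

87.3750, 37.6667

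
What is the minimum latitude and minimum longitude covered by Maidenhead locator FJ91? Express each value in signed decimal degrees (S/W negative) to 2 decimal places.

Field F=5, J=9: +5·20° lon, +9·10° lat → SW at lon -80°, lat 0°.
Square 9, 1: +9·2° lon, +1·1° lat → SW at lon -62°, lat 1°.
latitude 1.00, longitude -62.00.

1.00, -62.00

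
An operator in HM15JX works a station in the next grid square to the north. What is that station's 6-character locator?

Latitude subsquare x = 23; +1 → 24, wraps to 0 = a, carry into square.
Latitude square 5; +1 → 6.
The longitude characters are unchanged.

HM16ja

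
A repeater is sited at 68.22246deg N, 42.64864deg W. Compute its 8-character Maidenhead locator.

GP88qf23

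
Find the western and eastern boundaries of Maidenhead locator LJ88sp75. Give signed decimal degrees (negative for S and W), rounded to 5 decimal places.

57.55833, 57.56667

Field L=11, J=9: +11·20° lon, +9·10° lat → SW at lon 40°, lat 0°.
Square 8, 8: +8·2° lon, +8·1° lat → SW at lon 56°, lat 8°.
Subsquare s=18, p=15: +18·0.0833333° lon, +15·0.0416667° lat → SW at lon 57.5°, lat 8.625°.
Extended square 7, 5: +7·0.00833333° lon, +5·0.00416667° lat → SW at lon 57.5583°, lat 8.64583°.
Cell spans 0.00833333° lon × 0.00416667° lat.
west 57.55833, east 57.56667.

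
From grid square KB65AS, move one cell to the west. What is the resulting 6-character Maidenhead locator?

KB55xs

Longitude subsquare a = 0; −1 → -1, wraps to 23 = x, carry into square.
Longitude square 6; −1 → 5.
The latitude characters are unchanged.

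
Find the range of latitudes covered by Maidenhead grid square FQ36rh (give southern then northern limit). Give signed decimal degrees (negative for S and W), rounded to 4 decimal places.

Field F=5, Q=16: +5·20° lon, +16·10° lat → SW at lon -80°, lat 70°.
Square 3, 6: +3·2° lon, +6·1° lat → SW at lon -74°, lat 76°.
Subsquare r=17, h=7: +17·0.0833333° lon, +7·0.0416667° lat → SW at lon -72.5833°, lat 76.2917°.
Cell spans 0.0833333° lon × 0.0416667° lat.
south 76.2917, north 76.3333.

76.2917, 76.3333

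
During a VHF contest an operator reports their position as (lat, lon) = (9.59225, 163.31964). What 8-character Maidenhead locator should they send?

Offset from 180°W / 90°S: lon 343.31964°, lat 99.59225°.
Field: 343.31964/20 → 17 → R, 99.59225/10 → 9 → J; chars RJ.
Square: 3.31964/2 → 1, 9.59225/1 → 9; chars 19.
Subsquare: 1.31964/0.0833333 → 15 → p, 0.59225/0.0416667 → 14 → o; chars po.
Extended square: 0.06964/0.00833333 → 8, 0.00892/0.00416667 → 2; chars 82.

RJ19po82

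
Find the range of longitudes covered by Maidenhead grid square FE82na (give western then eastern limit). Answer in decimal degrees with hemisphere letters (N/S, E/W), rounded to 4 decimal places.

Field F=5, E=4: +5·20° lon, +4·10° lat → SW at lon -80°, lat -50°.
Square 8, 2: +8·2° lon, +2·1° lat → SW at lon -64°, lat -48°.
Subsquare n=13, a=0: +13·0.0833333° lon, +0·0.0416667° lat → SW at lon -62.9167°, lat -48°.
Cell spans 0.0833333° lon × 0.0416667° lat.
west 62.9167° W, east 62.8333° W.

62.9167° W, 62.8333° W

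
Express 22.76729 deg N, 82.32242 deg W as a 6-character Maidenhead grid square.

Shift to the Maidenhead origin (180°W, 90°S): lon 97.6776, lat 112.7673.
Field: 97.6776/20 → 4 → E, 112.7673/10 → 11 → L; chars EL.
Square: 17.6776/2 → 8, 2.7673/1 → 2; chars 82.
Subsquare: 1.6776/0.0833333 → 20 → u, 0.7673/0.0416667 → 18 → s; chars us.

EL82us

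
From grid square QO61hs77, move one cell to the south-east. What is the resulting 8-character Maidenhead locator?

Longitude extended square 7; +1 → 8.
Latitude extended square 7; −1 → 6.

QO61hs86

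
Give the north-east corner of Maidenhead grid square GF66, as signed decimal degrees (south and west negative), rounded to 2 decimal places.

Field G=6, F=5: +6·20° lon, +5·10° lat → SW at lon -60°, lat -40°.
Square 6, 6: +6·2° lon, +6·1° lat → SW at lon -48°, lat -34°.
Cell spans 2° lon × 1° lat. NE corner is SW corner plus one full cell.
latitude -33.00, longitude -46.00.

-33.00, -46.00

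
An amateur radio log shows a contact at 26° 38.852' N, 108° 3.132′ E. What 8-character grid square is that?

OL46ap65

Offset from 180°W / 90°S: lon 288.05220°, lat 116.64753°.
Field (20°×10°, letters A–R): lon ⌊288.05220/20⌋ = 14 → O; lat ⌊116.64753/10⌋ = 11 → L.
Square (2°×1°, digits 0–9): lon ⌊8.05220/2⌋ = 4; lat ⌊6.64753/1⌋ = 6.
Subsquare (5′×2.5′, letters a–x): lon ⌊0.05220/0.0833333⌋ = 0 → a; lat ⌊0.64753/0.0416667⌋ = 15 → p.
Extended square (30″×15″, digits 0–9): lon ⌊0.05220/0.00833333⌋ = 6; lat ⌊0.02253/0.00416667⌋ = 5.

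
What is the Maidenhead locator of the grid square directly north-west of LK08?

KK99

Longitude square 0; −1 → -1, wraps to 9, carry into field.
Longitude field L = 11; −1 → 10 = K.
Latitude square 8; +1 → 9.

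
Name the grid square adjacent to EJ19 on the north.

Latitude square 9; +1 → 10, wraps to 0, carry into field.
Latitude field J = 9; +1 → 10 = K.
The longitude characters are unchanged.

EK10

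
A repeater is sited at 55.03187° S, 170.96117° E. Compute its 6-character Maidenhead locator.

Offset from 180°W / 90°S: lon 350.9612°, lat 34.9681°.
Field: lon ⌊350.9612/20⌋ = 17 → R; lat ⌊34.9681/10⌋ = 3 → D.
Square: lon ⌊10.9612/2⌋ = 5; lat ⌊4.9681/1⌋ = 4.
Subsquare: lon ⌊0.9612/0.0833333⌋ = 11 → l; lat ⌊0.9681/0.0416667⌋ = 23 → x.

RD54lx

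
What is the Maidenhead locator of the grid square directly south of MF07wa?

Latitude subsquare a = 0; −1 → -1, wraps to 23 = x, carry into square.
Latitude square 7; −1 → 6.
The longitude characters are unchanged.

MF06wx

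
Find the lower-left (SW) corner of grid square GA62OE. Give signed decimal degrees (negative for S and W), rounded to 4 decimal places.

-87.8333, -46.8333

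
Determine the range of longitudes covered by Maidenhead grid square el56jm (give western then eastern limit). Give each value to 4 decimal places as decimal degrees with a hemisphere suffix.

89.2500° W, 89.1667° W

Field E=4, L=11: +4·20° lon, +11·10° lat → SW at lon -100°, lat 20°.
Square 5, 6: +5·2° lon, +6·1° lat → SW at lon -90°, lat 26°.
Subsquare j=9, m=12: +9·0.0833333° lon, +12·0.0416667° lat → SW at lon -89.25°, lat 26.5°.
Cell spans 0.0833333° lon × 0.0416667° lat.
west 89.2500° W, east 89.1667° W.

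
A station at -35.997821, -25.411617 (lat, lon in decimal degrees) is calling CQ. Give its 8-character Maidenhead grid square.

HF74ha00

Offset from 180°W / 90°S: lon 154.58838°, lat 54.00218°.
Field: lon ⌊154.58838/20⌋ = 7 → H; lat ⌊54.00218/10⌋ = 5 → F.
Square: lon ⌊14.58838/2⌋ = 7; lat ⌊4.00218/1⌋ = 4.
Subsquare: lon ⌊0.58838/0.0833333⌋ = 7 → h; lat ⌊0.00218/0.0416667⌋ = 0 → a.
Extended square: lon ⌊0.00505/0.00833333⌋ = 0; lat ⌊0.00218/0.00416667⌋ = 0.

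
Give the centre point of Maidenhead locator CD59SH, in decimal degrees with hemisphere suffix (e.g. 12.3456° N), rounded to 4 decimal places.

Field C=2, D=3: +2·20° lon, +3·10° lat → SW at lon -140°, lat -60°.
Square 5, 9: +5·2° lon, +9·1° lat → SW at lon -130°, lat -51°.
Subsquare s=18, h=7: +18·0.0833333° lon, +7·0.0416667° lat → SW at lon -128.5°, lat -50.7083°.
Cell spans 0.0833333° lon × 0.0416667° lat. Centre is SW corner plus half of each.
latitude 50.6875° S, longitude 128.4583° W.

50.6875° S, 128.4583° W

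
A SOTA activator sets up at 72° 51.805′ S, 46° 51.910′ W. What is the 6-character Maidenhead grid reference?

GB67nd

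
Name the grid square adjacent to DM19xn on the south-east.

DM29am

Longitude subsquare x = 23; +1 → 24, wraps to 0 = a, carry into square.
Longitude square 1; +1 → 2.
Latitude subsquare n = 13; −1 → 12 = m.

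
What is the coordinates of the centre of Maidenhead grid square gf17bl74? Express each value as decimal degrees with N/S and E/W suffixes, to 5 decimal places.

Field G=6, F=5: +6·20° lon, +5·10° lat → SW at lon -60°, lat -40°.
Square 1, 7: +1·2° lon, +7·1° lat → SW at lon -58°, lat -33°.
Subsquare b=1, l=11: +1·0.0833333° lon, +11·0.0416667° lat → SW at lon -57.9167°, lat -32.5417°.
Extended square 7, 4: +7·0.00833333° lon, +4·0.00416667° lat → SW at lon -57.8583°, lat -32.525°.
Cell spans 0.00833333° lon × 0.00416667° lat. Centre is SW corner plus half of each.
latitude 32.52292° S, longitude 57.85417° W.

32.52292° S, 57.85417° W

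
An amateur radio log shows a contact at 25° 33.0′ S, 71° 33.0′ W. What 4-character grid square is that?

Shift to the Maidenhead origin (180°W, 90°S): lon 108.45, lat 64.45.
Field: 108.45/20 → 5 → F, 64.45/10 → 6 → G; chars FG.
Square: 8.45/2 → 4, 4.45/1 → 4; chars 44.

FG44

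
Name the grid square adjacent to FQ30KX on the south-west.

Longitude subsquare k = 10; −1 → 9 = j.
Latitude subsquare x = 23; −1 → 22 = w.

FQ30jw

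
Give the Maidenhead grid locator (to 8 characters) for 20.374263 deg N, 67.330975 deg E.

Add 180° to longitude and 90° to latitude: 247.33097, 110.37426.
Field: lon ⌊247.33097/20⌋ = 12 → M; lat ⌊110.37426/10⌋ = 11 → L.
Square: lon ⌊7.33097/2⌋ = 3; lat ⌊0.37426/1⌋ = 0.
Subsquare: lon ⌊1.33097/0.0833333⌋ = 15 → p; lat ⌊0.37426/0.0416667⌋ = 8 → i.
Extended square: lon ⌊0.08097/0.00833333⌋ = 9; lat ⌊0.04093/0.00416667⌋ = 9.

ML30pi99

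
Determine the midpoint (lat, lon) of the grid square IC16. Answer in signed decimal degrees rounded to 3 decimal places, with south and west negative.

Field I=8, C=2: +8·20° lon, +2·10° lat → SW at lon -20°, lat -70°.
Square 1, 6: +1·2° lon, +6·1° lat → SW at lon -18°, lat -64°.
Cell spans 2° lon × 1° lat. Centre is SW corner plus half of each.
latitude -63.500, longitude -17.000.

-63.500, -17.000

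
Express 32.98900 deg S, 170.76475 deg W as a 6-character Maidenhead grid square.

AF47oa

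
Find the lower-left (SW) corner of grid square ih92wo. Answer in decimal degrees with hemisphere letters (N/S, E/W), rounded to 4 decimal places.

17.4167° S, 0.1667° W

Field I=8, H=7: +8·20° lon, +7·10° lat → SW at lon -20°, lat -20°.
Square 9, 2: +9·2° lon, +2·1° lat → SW at lon -2°, lat -18°.
Subsquare w=22, o=14: +22·0.0833333° lon, +14·0.0416667° lat → SW at lon -0.166667°, lat -17.4167°.
latitude 17.4167° S, longitude 0.1667° W.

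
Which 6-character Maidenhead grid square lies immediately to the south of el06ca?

EL05cx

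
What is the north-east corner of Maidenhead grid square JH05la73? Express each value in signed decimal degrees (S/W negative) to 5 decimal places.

-14.98333, 0.98333

Field J=9, H=7: +9·20° lon, +7·10° lat → SW at lon 0°, lat -20°.
Square 0, 5: +0·2° lon, +5·1° lat → SW at lon 0°, lat -15°.
Subsquare l=11, a=0: +11·0.0833333° lon, +0·0.0416667° lat → SW at lon 0.916667°, lat -15°.
Extended square 7, 3: +7·0.00833333° lon, +3·0.00416667° lat → SW at lon 0.975°, lat -14.9875°.
Cell spans 0.00833333° lon × 0.00416667° lat. NE corner is SW corner plus one full cell.
latitude -14.98333, longitude 0.98333.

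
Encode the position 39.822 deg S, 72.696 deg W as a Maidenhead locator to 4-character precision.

Add 180° to longitude and 90° to latitude: 107.30, 50.18.
Field: lon ⌊107.30/20⌋ = 5 → F; lat ⌊50.18/10⌋ = 5 → F.
Square: lon ⌊7.30/2⌋ = 3; lat ⌊0.18/1⌋ = 0.

FF30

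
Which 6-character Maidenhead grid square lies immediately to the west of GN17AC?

GN07xc

Longitude subsquare a = 0; −1 → -1, wraps to 23 = x, carry into square.
Longitude square 1; −1 → 0.
The latitude characters are unchanged.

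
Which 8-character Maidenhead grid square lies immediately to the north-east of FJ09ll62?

Longitude extended square 6; +1 → 7.
Latitude extended square 2; +1 → 3.

FJ09ll73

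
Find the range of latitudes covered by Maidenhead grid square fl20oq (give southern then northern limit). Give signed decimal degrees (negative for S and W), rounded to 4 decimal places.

20.6667, 20.7083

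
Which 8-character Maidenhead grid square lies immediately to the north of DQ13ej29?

Latitude extended square 9; +1 → 10, wraps to 0, carry into subsquare.
Latitude subsquare j = 9; +1 → 10 = k.
The longitude characters are unchanged.

DQ13ek20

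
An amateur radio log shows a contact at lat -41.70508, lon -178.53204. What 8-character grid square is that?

Shift to the Maidenhead origin (180°W, 90°S): lon 1.46796, lat 48.29492.
Field: lon ⌊1.46796/20⌋ = 0 → A; lat ⌊48.29492/10⌋ = 4 → E.
Square: lon ⌊1.46796/2⌋ = 0; lat ⌊8.29492/1⌋ = 8.
Subsquare: lon ⌊1.46796/0.0833333⌋ = 17 → r; lat ⌊0.29492/0.0416667⌋ = 7 → h.
Extended square: lon ⌊0.05129/0.00833333⌋ = 6; lat ⌊0.00325/0.00416667⌋ = 0.

AE08rh60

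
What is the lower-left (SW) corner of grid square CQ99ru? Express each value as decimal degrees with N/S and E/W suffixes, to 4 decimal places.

Field C=2, Q=16: +2·20° lon, +16·10° lat → SW at lon -140°, lat 70°.
Square 9, 9: +9·2° lon, +9·1° lat → SW at lon -122°, lat 79°.
Subsquare r=17, u=20: +17·0.0833333° lon, +20·0.0416667° lat → SW at lon -120.583°, lat 79.8333°.
latitude 79.8333° N, longitude 120.5833° W.

79.8333° N, 120.5833° W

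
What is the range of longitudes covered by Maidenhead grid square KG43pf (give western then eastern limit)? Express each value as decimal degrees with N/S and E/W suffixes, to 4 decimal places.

Field K=10, G=6: +10·20° lon, +6·10° lat → SW at lon 20°, lat -30°.
Square 4, 3: +4·2° lon, +3·1° lat → SW at lon 28°, lat -27°.
Subsquare p=15, f=5: +15·0.0833333° lon, +5·0.0416667° lat → SW at lon 29.25°, lat -26.7917°.
Cell spans 0.0833333° lon × 0.0416667° lat.
west 29.2500° E, east 29.3333° E.

29.2500° E, 29.3333° E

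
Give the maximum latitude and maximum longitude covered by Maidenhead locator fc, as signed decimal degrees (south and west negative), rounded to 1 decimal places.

-60.0, -60.0

Field F=5, C=2: +5·20° lon, +2·10° lat → SW at lon -80°, lat -70°.
Cell spans 20° lon × 10° lat. NE corner is SW corner plus one full cell.
latitude -60.0, longitude -60.0.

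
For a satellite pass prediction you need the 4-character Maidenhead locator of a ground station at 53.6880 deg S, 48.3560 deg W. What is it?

Offset from 180°W / 90°S: lon 131.64°, lat 36.31°.
Field: lon ⌊131.64/20⌋ = 6 → G; lat ⌊36.31/10⌋ = 3 → D.
Square: lon ⌊11.64/2⌋ = 5; lat ⌊6.31/1⌋ = 6.

GD56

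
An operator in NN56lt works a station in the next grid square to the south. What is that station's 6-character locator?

NN56ls

Latitude subsquare t = 19; −1 → 18 = s.
The longitude characters are unchanged.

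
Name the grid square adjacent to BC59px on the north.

BD50pa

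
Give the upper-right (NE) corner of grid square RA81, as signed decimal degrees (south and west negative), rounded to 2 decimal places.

Field R=17, A=0: +17·20° lon, +0·10° lat → SW at lon 160°, lat -90°.
Square 8, 1: +8·2° lon, +1·1° lat → SW at lon 176°, lat -89°.
Cell spans 2° lon × 1° lat. NE corner is SW corner plus one full cell.
latitude -88.00, longitude 178.00.

-88.00, 178.00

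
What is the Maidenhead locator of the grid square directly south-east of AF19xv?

AF29au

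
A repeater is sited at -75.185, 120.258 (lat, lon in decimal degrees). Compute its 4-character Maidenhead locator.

Add 180° to longitude and 90° to latitude: 300.26, 14.81.
Field: 300.26/20 → 15 → P, 14.81/10 → 1 → B; chars PB.
Square: 0.26/2 → 0, 4.81/1 → 4; chars 04.

PB04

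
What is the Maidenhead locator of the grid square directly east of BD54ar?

Longitude subsquare a = 0; +1 → 1 = b.
The latitude characters are unchanged.

BD54br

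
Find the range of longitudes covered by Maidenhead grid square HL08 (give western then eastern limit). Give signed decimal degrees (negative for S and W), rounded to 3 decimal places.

-40.000, -38.000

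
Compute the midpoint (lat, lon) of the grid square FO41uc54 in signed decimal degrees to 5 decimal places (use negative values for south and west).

Field F=5, O=14: +5·20° lon, +14·10° lat → SW at lon -80°, lat 50°.
Square 4, 1: +4·2° lon, +1·1° lat → SW at lon -72°, lat 51°.
Subsquare u=20, c=2: +20·0.0833333° lon, +2·0.0416667° lat → SW at lon -70.3333°, lat 51.0833°.
Extended square 5, 4: +5·0.00833333° lon, +4·0.00416667° lat → SW at lon -70.2917°, lat 51.1°.
Cell spans 0.00833333° lon × 0.00416667° lat. Centre is SW corner plus half of each.
latitude 51.10208, longitude -70.28750.

51.10208, -70.28750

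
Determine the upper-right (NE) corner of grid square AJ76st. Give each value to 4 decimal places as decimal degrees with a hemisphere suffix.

Field A=0, J=9: +0·20° lon, +9·10° lat → SW at lon -180°, lat 0°.
Square 7, 6: +7·2° lon, +6·1° lat → SW at lon -166°, lat 6°.
Subsquare s=18, t=19: +18·0.0833333° lon, +19·0.0416667° lat → SW at lon -164.5°, lat 6.79167°.
Cell spans 0.0833333° lon × 0.0416667° lat. NE corner is SW corner plus one full cell.
latitude 6.8333° N, longitude 164.4167° W.

6.8333° N, 164.4167° W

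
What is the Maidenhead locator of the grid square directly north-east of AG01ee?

AG01ff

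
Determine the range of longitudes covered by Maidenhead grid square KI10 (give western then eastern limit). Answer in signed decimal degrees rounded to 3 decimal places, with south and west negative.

Field K=10, I=8: +10·20° lon, +8·10° lat → SW at lon 20°, lat -10°.
Square 1, 0: +1·2° lon, +0·1° lat → SW at lon 22°, lat -10°.
Cell spans 2° lon × 1° lat.
west 22.000, east 24.000.

22.000, 24.000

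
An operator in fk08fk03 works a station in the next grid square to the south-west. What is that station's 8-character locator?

Longitude extended square 0; −1 → -1, wraps to 9, carry into subsquare.
Longitude subsquare f = 5; −1 → 4 = e.
Latitude extended square 3; −1 → 2.

FK08ek92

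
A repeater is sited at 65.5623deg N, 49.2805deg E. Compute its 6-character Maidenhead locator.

LP45pn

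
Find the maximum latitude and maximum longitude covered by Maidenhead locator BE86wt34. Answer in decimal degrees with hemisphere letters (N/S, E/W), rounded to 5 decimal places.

Field B=1, E=4: +1·20° lon, +4·10° lat → SW at lon -160°, lat -50°.
Square 8, 6: +8·2° lon, +6·1° lat → SW at lon -144°, lat -44°.
Subsquare w=22, t=19: +22·0.0833333° lon, +19·0.0416667° lat → SW at lon -142.167°, lat -43.2083°.
Extended square 3, 4: +3·0.00833333° lon, +4·0.00416667° lat → SW at lon -142.142°, lat -43.1917°.
Cell spans 0.00833333° lon × 0.00416667° lat. NE corner is SW corner plus one full cell.
latitude 43.18750° S, longitude 142.13333° W.

43.18750° S, 142.13333° W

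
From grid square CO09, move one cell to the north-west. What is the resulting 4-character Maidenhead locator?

BP90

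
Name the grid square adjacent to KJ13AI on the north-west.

KJ03xj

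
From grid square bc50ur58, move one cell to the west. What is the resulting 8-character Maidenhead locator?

Longitude extended square 5; −1 → 4.
The latitude characters are unchanged.

BC50ur48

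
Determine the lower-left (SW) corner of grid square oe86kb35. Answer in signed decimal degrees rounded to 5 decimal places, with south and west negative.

-43.93750, 116.85833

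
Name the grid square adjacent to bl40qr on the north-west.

BL40ps

Longitude subsquare q = 16; −1 → 15 = p.
Latitude subsquare r = 17; +1 → 18 = s.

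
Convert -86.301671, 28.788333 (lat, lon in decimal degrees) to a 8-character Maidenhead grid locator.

KA43jq47

Add 180° to longitude and 90° to latitude: 208.78833, 3.69833.
Field: lon ⌊208.78833/20⌋ = 10 → K; lat ⌊3.69833/10⌋ = 0 → A.
Square: lon ⌊8.78833/2⌋ = 4; lat ⌊3.69833/1⌋ = 3.
Subsquare: lon ⌊0.78833/0.0833333⌋ = 9 → j; lat ⌊0.69833/0.0416667⌋ = 16 → q.
Extended square: lon ⌊0.03833/0.00833333⌋ = 4; lat ⌊0.03166/0.00416667⌋ = 7.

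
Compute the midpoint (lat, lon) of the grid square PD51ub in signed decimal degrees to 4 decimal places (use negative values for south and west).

-58.9375, 131.7083

Field P=15, D=3: +15·20° lon, +3·10° lat → SW at lon 120°, lat -60°.
Square 5, 1: +5·2° lon, +1·1° lat → SW at lon 130°, lat -59°.
Subsquare u=20, b=1: +20·0.0833333° lon, +1·0.0416667° lat → SW at lon 131.667°, lat -58.9583°.
Cell spans 0.0833333° lon × 0.0416667° lat. Centre is SW corner plus half of each.
latitude -58.9375, longitude 131.7083.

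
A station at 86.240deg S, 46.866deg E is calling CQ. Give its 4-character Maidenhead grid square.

LA33

Offset from 180°W / 90°S: lon 226.87°, lat 3.76°.
Field: lon ⌊226.87/20⌋ = 11 → L; lat ⌊3.76/10⌋ = 0 → A.
Square: lon ⌊6.87/2⌋ = 3; lat ⌊3.76/1⌋ = 3.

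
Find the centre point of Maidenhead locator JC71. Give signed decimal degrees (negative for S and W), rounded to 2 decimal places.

-68.50, 15.00

Field J=9, C=2: +9·20° lon, +2·10° lat → SW at lon 0°, lat -70°.
Square 7, 1: +7·2° lon, +1·1° lat → SW at lon 14°, lat -69°.
Cell spans 2° lon × 1° lat. Centre is SW corner plus half of each.
latitude -68.50, longitude 15.00.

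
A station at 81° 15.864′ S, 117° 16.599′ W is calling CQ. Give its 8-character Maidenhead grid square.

DA18ir66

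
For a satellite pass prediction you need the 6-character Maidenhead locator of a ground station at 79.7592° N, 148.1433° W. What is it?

BQ59ws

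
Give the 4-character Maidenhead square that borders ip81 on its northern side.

Latitude square 1; +1 → 2.
The longitude characters are unchanged.

IP82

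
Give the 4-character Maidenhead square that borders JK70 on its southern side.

JJ79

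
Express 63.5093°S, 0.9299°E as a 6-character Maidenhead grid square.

JC06ll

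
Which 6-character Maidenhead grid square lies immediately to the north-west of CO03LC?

Longitude subsquare l = 11; −1 → 10 = k.
Latitude subsquare c = 2; +1 → 3 = d.

CO03kd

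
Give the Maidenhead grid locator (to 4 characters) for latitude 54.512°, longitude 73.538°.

MO64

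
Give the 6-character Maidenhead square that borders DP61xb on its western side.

DP61wb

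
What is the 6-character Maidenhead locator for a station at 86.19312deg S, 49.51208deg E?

LA43st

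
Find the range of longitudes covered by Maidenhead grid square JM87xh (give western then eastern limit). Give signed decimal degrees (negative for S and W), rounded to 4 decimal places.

Field J=9, M=12: +9·20° lon, +12·10° lat → SW at lon 0°, lat 30°.
Square 8, 7: +8·2° lon, +7·1° lat → SW at lon 16°, lat 37°.
Subsquare x=23, h=7: +23·0.0833333° lon, +7·0.0416667° lat → SW at lon 17.9167°, lat 37.2917°.
Cell spans 0.0833333° lon × 0.0416667° lat.
west 17.9167, east 18.0000.

17.9167, 18.0000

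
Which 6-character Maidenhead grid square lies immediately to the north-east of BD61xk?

BD71al

Longitude subsquare x = 23; +1 → 24, wraps to 0 = a, carry into square.
Longitude square 6; +1 → 7.
Latitude subsquare k = 10; +1 → 11 = l.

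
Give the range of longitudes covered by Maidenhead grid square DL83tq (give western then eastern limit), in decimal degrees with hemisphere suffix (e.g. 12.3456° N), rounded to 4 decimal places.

102.4167° W, 102.3333° W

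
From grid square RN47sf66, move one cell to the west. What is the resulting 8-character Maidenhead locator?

RN47sf56

Longitude extended square 6; −1 → 5.
The latitude characters are unchanged.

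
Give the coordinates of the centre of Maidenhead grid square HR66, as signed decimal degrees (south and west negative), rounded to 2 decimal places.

86.50, -27.00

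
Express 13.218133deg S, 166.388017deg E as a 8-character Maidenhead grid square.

RH36es67

Add 180° to longitude and 90° to latitude: 346.38802, 76.78187.
Field: 346.38802/20 → 17 → R, 76.78187/10 → 7 → H; chars RH.
Square: 6.38802/2 → 3, 6.78187/1 → 6; chars 36.
Subsquare: 0.38802/0.0833333 → 4 → e, 0.78187/0.0416667 → 18 → s; chars es.
Extended square: 0.05468/0.00833333 → 6, 0.03187/0.00416667 → 7; chars 67.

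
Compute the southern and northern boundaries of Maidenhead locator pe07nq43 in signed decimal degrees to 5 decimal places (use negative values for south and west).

Field P=15, E=4: +15·20° lon, +4·10° lat → SW at lon 120°, lat -50°.
Square 0, 7: +0·2° lon, +7·1° lat → SW at lon 120°, lat -43°.
Subsquare n=13, q=16: +13·0.0833333° lon, +16·0.0416667° lat → SW at lon 121.083°, lat -42.3333°.
Extended square 4, 3: +4·0.00833333° lon, +3·0.00416667° lat → SW at lon 121.117°, lat -42.3208°.
Cell spans 0.00833333° lon × 0.00416667° lat.
south -42.32083, north -42.31667.

-42.32083, -42.31667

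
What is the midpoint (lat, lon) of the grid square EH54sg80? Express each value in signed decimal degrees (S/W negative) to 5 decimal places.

-15.74792, -88.42917

Field E=4, H=7: +4·20° lon, +7·10° lat → SW at lon -100°, lat -20°.
Square 5, 4: +5·2° lon, +4·1° lat → SW at lon -90°, lat -16°.
Subsquare s=18, g=6: +18·0.0833333° lon, +6·0.0416667° lat → SW at lon -88.5°, lat -15.75°.
Extended square 8, 0: +8·0.00833333° lon, +0·0.00416667° lat → SW at lon -88.4333°, lat -15.75°.
Cell spans 0.00833333° lon × 0.00416667° lat. Centre is SW corner plus half of each.
latitude -15.74792, longitude -88.42917.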